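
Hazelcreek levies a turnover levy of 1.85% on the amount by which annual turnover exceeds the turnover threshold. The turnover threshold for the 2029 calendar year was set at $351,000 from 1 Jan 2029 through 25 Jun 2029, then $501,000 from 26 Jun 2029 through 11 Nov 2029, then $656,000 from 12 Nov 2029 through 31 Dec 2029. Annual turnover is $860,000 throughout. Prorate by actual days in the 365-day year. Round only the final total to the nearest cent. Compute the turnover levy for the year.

1 Jan – 25 Jun 2029: 176 days, exemption $351,000 → ($860,000 − $351,000) × 1.85% × 176/365 = $4,540.5589
26 Jun – 11 Nov 2029: 139 days, exemption $501,000 → ($860,000 − $501,000) × 1.85% × 139/365 = $2,529.2288
12 Nov – 31 Dec 2029: 50 days, exemption $656,000 → ($860,000 − $656,000) × 1.85% × 50/365 = $516.9863
Total = $7,586.7740

$7,586.77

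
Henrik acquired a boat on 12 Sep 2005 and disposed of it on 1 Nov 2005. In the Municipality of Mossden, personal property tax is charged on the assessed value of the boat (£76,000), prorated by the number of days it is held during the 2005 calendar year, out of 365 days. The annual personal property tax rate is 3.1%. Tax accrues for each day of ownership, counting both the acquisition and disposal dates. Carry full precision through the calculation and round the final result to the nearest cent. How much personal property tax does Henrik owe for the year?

Days held (12 Sep – 1 Nov 2005): 51 out of 365
Tax = £76,000 × 3.1% × 51/365 = £329.1945

£329.19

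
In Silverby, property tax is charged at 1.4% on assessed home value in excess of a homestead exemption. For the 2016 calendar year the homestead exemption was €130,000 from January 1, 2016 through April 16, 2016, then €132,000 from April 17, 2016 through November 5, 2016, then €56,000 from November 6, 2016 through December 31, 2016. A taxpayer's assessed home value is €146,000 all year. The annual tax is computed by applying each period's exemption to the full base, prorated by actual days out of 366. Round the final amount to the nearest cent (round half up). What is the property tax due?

€366.98

January 1 – April 16, 2016: 107 days, exemption €130,000 → (€146,000 − €130,000) × 1.4% × 107/366 = €65.4863
April 17 – November 5, 2016: 203 days, exemption €132,000 → (€146,000 − €132,000) × 1.4% × 203/366 = €108.7104
November 6 – December 31, 2016: 56 days, exemption €56,000 → (€146,000 − €56,000) × 1.4% × 56/366 = €192.7869
Total = €366.9836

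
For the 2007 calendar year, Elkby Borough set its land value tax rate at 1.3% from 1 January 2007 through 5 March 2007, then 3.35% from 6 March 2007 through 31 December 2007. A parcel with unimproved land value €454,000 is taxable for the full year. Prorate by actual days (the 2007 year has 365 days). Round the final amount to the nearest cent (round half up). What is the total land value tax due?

€13,577.09

1 January – 5 March 2007: 64 days at 1.3% → €454,000 × 1.3% × 64/365 = €1,034.8712
6 March – 31 December 2007: 301 days at 3.35% → €454,000 × 3.35% × 301/365 = €12,542.2164
Total = €13,577.0877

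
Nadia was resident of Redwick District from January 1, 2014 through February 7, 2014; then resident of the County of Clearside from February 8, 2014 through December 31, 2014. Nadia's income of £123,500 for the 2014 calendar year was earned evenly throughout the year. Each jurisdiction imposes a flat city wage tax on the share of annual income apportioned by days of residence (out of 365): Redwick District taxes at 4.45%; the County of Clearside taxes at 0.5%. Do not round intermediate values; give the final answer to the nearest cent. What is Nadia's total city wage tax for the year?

£1,125.37

Redwick District, January 1 – February 7, 2014: 38 days → £123,500 × 4.45% × 38/365 = £572.1603
The County of Clearside, February 8 – December 31, 2014: 327 days → £123,500 × 0.5% × 327/365 = £553.2123
Total = £1,125.3726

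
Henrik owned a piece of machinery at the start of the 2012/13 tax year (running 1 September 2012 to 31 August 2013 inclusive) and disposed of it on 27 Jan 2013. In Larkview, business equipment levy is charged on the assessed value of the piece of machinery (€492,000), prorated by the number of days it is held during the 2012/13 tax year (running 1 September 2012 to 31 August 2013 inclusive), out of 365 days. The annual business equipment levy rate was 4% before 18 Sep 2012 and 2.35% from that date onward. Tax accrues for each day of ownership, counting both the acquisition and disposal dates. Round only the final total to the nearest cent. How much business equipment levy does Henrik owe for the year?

1 Sep – 17 Sep 2012: 17 days at 4% → €492,000 × 4% × 17/365 = €916.6027
18 Sep 2012 – 27 Jan 2013: 132 days at 2.35% → €492,000 × 2.35% × 132/365 = €4,181.3260
Total = €5,097.9288

€5,097.93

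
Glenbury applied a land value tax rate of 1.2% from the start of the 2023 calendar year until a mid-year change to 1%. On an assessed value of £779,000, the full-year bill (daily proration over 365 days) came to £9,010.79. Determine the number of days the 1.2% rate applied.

Let d = days at the first rate; then 365 − d days at the second rate.
£779,000 × [1.2%·d + 1%·(365−d)] / 365 = £9,010.79
Solving gives d = 286, so the new rate took effect on 14 Oct 2023.

286 days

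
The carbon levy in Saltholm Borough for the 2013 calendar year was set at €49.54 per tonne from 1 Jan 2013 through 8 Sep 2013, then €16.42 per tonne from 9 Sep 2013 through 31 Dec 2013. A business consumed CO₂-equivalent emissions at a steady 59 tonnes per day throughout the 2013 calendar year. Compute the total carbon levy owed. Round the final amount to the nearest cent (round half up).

€844,078.78

1 Jan – 8 Sep 2013: 251 days × 59 tonnes/day = 14,809 tonnes at €49.54/tonne → €733,637.86
9 Sep – 31 Dec 2013: 114 days × 59 tonnes/day = 6,726 tonnes at €16.42/tonne → €110,440.92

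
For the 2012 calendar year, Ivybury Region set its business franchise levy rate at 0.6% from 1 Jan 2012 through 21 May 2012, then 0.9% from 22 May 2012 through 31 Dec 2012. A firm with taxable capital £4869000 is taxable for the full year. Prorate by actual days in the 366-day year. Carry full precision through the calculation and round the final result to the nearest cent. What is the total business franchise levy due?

£38153.80

1 Jan – 21 May 2012: 142 days at 0.6% → £4869000 × 0.6% × 142/366 = £11334.3934
22 May – 31 Dec 2012: 224 days at 0.9% → £4869000 × 0.9% × 224/366 = £26819.4098
Total = £38153.8033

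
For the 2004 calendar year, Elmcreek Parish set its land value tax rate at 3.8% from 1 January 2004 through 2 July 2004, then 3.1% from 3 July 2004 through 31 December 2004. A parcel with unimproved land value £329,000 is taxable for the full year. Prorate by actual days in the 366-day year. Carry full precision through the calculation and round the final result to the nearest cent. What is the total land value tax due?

1 January – 2 July 2004: 184 days at 3.8% → £329,000 × 3.8% × 184/366 = £6,285.1585
3 July – 31 December 2004: 182 days at 3.1% → £329,000 × 3.1% × 182/366 = £5,071.6339
Total = £11,356.7923

£11,356.79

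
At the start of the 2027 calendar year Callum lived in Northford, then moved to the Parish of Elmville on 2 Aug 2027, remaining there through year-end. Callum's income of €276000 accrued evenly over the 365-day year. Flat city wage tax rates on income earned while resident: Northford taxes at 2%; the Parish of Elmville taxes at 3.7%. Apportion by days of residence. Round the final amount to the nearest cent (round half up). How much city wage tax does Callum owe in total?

Northford, 1 Jan – 1 Aug 2027: 213 days → €276000 × 2% × 213/365 = €3221.2603
The Parish of Elmville, 2 Aug – 31 Dec 2027: 152 days → €276000 × 3.7% × 152/365 = €4252.6685
Total = €7473.9288

€7473.93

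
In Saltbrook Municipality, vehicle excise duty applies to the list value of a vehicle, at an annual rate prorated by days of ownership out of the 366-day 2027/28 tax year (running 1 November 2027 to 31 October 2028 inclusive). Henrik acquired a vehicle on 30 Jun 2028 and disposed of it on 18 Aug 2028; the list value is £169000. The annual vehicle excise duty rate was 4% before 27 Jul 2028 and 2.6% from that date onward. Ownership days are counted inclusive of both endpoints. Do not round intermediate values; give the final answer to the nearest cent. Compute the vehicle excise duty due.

£774.81

30 Jun – 26 Jul 2028: 27 days at 4% → £169000 × 4% × 27/366 = £498.6885
27 Jul – 18 Aug 2028: 23 days at 2.6% → £169000 × 2.6% × 23/366 = £276.1257
Total = £774.8142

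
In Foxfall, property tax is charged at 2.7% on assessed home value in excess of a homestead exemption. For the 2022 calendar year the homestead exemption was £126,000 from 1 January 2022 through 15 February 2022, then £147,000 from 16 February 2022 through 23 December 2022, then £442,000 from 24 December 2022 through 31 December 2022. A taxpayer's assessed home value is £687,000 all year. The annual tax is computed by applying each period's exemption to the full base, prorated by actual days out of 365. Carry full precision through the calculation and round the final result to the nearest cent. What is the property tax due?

1 January – 15 February 2022: 46 days, exemption £126,000 → (£687,000 − £126,000) × 2.7% × 46/365 = £1,908.9370
16 February – 23 December 2022: 311 days, exemption £147,000 → (£687,000 − £147,000) × 2.7% × 311/365 = £12,422.9589
24 December – 31 December 2022: 8 days, exemption £442,000 → (£687,000 − £442,000) × 2.7% × 8/365 = £144.9863
Total = £14,476.8822

£14,476.88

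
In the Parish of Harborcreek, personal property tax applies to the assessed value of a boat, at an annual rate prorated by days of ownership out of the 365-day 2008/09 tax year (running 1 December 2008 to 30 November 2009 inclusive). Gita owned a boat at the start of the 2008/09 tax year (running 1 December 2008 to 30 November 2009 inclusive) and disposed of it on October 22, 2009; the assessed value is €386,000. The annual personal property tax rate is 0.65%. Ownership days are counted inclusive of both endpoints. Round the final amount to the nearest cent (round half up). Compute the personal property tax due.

€2,240.92

Days held (December 1, 2008 – October 22, 2009): 326 out of 365
Tax = €386,000 × 0.65% × 326/365 = €2,240.9151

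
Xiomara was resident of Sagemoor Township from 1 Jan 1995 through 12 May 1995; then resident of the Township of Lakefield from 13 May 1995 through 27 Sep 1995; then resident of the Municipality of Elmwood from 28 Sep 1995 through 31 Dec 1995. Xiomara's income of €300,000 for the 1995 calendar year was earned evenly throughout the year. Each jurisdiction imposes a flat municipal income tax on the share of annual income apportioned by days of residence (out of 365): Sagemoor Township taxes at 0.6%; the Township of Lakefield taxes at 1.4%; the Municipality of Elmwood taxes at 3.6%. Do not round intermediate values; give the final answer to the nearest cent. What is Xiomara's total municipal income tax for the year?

€5,049.86

Sagemoor Township, 1 Jan – 12 May 1995: 132 days → €300,000 × 0.6% × 132/365 = €650.9589
The Township of Lakefield, 13 May – 27 Sep 1995: 138 days → €300,000 × 1.4% × 138/365 = €1,587.9452
The Municipality of Elmwood, 28 Sep – 31 Dec 1995: 95 days → €300,000 × 3.6% × 95/365 = €2,810.9589
Total = €5,049.8630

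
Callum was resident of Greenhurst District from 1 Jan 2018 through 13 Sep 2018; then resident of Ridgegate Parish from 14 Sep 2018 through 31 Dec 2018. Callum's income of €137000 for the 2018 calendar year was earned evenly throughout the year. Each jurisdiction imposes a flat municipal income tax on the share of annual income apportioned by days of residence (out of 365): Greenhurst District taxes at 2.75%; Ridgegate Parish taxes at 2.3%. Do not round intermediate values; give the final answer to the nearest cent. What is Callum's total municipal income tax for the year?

€3583.39

Greenhurst District, 1 Jan – 13 Sep 2018: 256 days → €137000 × 2.75% × 256/365 = €2642.4110
Ridgegate Parish, 14 Sep – 31 Dec 2018: 109 days → €137000 × 2.3% × 109/365 = €940.9836
Total = €3583.3945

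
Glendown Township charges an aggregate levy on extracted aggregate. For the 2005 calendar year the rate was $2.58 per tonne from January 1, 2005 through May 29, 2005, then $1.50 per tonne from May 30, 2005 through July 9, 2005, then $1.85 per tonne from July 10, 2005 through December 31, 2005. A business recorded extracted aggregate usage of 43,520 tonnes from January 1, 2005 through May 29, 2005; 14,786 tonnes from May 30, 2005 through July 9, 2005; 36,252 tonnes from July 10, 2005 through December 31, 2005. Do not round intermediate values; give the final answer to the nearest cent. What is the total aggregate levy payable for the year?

January 1 – May 29, 2005: 43,520 tonnes at $2.58/tonne → $112281.60
May 30 – July 9, 2005: 14,786 tonnes at $1.50/tonne → $22179.00
July 10 – December 31, 2005: 36,252 tonnes at $1.85/tonne → $67066.20

$201526.80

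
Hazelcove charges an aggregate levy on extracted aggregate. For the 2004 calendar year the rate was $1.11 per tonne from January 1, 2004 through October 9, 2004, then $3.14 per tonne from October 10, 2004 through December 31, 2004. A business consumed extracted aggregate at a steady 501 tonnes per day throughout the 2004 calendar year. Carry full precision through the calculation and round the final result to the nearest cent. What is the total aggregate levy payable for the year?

January 1 – October 9, 2004: 283 days × 501 tonnes/day = 141,783 tonnes at $1.11/tonne → $157,379.13
October 10 – December 31, 2004: 83 days × 501 tonnes/day = 41,583 tonnes at $3.14/tonne → $130,570.62

$287,949.75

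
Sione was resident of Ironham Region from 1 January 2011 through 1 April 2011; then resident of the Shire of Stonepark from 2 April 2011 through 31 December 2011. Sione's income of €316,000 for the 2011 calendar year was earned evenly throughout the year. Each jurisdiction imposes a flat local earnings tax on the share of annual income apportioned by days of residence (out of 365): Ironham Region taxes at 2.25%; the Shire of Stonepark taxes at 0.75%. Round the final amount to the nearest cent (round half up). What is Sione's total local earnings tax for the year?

Ironham Region, 1 January – 1 April 2011: 91 days → €316,000 × 2.25% × 91/365 = €1,772.6301
The Shire of Stonepark, 2 April – 31 December 2011: 274 days → €316,000 × 0.75% × 274/365 = €1,779.1233
Total = €3,551.7534

€3,551.75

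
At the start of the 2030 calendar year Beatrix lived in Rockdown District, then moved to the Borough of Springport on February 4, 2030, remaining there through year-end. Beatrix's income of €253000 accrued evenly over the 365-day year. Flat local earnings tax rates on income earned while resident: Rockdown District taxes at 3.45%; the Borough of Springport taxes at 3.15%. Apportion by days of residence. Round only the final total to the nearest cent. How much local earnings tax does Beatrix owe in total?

Rockdown District, January 1 – February 3, 2030: 34 days → €253000 × 3.45% × 34/365 = €813.0658
The Borough of Springport, February 4 – December 31, 2030: 331 days → €253000 × 3.15% × 331/365 = €7227.1356
Total = €8040.2014

€8040.20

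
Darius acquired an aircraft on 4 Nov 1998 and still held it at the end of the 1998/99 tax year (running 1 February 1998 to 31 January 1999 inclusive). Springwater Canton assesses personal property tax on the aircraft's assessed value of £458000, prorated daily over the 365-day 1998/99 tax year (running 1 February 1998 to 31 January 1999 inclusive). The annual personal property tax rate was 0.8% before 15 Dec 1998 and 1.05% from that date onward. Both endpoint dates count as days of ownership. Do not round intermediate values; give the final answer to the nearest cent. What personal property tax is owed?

4 Nov – 14 Dec 1998: 41 days at 0.8% → £458000 × 0.8% × 41/365 = £411.5726
15 Dec 1998 – 31 Jan 1999: 48 days at 1.05% → £458000 × 1.05% × 48/365 = £632.4164
Total = £1043.9890

£1043.99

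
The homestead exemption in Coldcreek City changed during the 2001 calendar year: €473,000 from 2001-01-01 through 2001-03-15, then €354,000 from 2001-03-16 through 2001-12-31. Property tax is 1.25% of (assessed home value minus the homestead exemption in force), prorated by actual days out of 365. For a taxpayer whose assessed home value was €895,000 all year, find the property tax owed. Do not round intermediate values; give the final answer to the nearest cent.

2001-01-01 to 2001-03-15: 74 days, exemption €473,000 → (€895,000 − €473,000) × 1.25% × 74/365 = €1,069.4521
2001-03-16 to 2001-12-31: 291 days, exemption €354,000 → (€895,000 − €354,000) × 1.25% × 291/365 = €5,391.4726
Total = €6,460.9247

€6,460.92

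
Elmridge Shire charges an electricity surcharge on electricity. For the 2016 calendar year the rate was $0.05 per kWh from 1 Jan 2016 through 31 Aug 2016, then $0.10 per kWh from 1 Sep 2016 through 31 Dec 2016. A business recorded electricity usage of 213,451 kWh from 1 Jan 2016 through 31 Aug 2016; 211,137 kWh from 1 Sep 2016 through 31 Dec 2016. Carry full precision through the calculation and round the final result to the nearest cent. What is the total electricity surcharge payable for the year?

1 Jan – 31 Aug 2016: 213,451 kWh at $0.05/kWh → $10672.55
1 Sep – 31 Dec 2016: 211,137 kWh at $0.10/kWh → $21113.70

$31786.25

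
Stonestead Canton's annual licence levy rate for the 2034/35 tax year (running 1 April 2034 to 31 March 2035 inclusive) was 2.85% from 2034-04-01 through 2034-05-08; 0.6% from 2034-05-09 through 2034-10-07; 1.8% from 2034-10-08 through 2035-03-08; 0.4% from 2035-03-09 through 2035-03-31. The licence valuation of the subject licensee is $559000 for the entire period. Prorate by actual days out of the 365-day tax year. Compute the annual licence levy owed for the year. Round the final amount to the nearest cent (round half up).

2034-04-01 to 2034-05-08: 38 days at 2.85% → $559000 × 2.85% × 38/365 = $1658.6219
2034-05-09 to 2034-10-07: 152 days at 0.6% → $559000 × 0.6% × 152/365 = $1396.7342
2034-10-08 to 2035-03-08: 152 days at 1.8% → $559000 × 1.8% × 152/365 = $4190.2027
2035-03-09 to 2035-03-31: 23 days at 0.4% → $559000 × 0.4% × 23/365 = $140.8986
Total = $7386.4575

$7386.46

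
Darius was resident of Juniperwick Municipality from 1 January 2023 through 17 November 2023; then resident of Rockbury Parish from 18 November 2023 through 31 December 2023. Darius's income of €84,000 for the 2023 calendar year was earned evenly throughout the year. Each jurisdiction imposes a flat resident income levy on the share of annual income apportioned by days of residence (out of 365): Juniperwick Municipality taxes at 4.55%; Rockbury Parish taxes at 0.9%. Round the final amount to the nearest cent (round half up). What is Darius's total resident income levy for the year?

Juniperwick Municipality, 1 January – 17 November 2023: 321 days → €84,000 × 4.55% × 321/365 = €3,361.2658
Rockbury Parish, 18 November – 31 December 2023: 44 days → €84,000 × 0.9% × 44/365 = €91.1342
Total = €3,452.4000

€3,452.40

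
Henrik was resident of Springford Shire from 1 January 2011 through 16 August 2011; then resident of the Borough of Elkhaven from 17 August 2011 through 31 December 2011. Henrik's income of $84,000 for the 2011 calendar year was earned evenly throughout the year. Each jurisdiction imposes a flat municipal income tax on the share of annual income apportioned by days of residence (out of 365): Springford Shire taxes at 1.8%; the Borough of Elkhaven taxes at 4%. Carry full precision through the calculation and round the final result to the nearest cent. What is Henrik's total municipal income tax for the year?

Springford Shire, 1 January – 16 August 2011: 228 days → $84,000 × 1.8% × 228/365 = $944.4822
The Borough of Elkhaven, 17 August – 31 December 2011: 137 days → $84,000 × 4% × 137/365 = $1,261.1507
Total = $2,205.6329

$2,205.63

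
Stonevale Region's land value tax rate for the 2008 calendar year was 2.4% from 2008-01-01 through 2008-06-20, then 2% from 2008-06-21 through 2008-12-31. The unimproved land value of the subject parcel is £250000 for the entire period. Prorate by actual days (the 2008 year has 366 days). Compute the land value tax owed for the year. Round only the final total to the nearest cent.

£5469.95

2008-01-01 to 2008-06-20: 172 days at 2.4% → £250000 × 2.4% × 172/366 = £2819.6721
2008-06-21 to 2008-12-31: 194 days at 2% → £250000 × 2% × 194/366 = £2650.2732
Total = £5469.9454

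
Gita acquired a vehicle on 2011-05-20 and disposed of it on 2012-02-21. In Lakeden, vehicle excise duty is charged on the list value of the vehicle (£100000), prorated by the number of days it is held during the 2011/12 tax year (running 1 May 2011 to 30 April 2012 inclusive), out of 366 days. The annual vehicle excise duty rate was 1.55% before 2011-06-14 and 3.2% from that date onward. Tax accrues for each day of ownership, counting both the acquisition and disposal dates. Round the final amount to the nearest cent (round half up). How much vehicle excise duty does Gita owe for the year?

£2317.90

2011-05-20 to 2011-06-13: 25 days at 1.55% → £100000 × 1.55% × 25/366 = £105.8743
2011-06-14 to 2012-02-21: 253 days at 3.2% → £100000 × 3.2% × 253/366 = £2212.0219
Total = £2317.8962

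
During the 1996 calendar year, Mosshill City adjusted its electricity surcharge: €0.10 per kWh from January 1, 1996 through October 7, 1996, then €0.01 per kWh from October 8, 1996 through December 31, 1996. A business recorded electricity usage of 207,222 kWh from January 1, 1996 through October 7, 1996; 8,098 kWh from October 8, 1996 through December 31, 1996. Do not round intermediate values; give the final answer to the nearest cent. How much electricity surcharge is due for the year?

€20,803.18

January 1 – October 7, 1996: 207,222 kWh at €0.10/kWh → €20,722.20
October 8 – December 31, 1996: 8,098 kWh at €0.01/kWh → €80.98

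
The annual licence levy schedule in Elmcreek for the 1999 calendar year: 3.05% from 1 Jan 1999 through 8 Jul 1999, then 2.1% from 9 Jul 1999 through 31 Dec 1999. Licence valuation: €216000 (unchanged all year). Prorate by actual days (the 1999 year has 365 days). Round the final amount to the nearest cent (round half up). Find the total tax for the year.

€5598.54

1 Jan – 8 Jul 1999: 189 days at 3.05% → €216000 × 3.05% × 189/365 = €3411.3205
9 Jul – 31 Dec 1999: 176 days at 2.1% → €216000 × 2.1% × 176/365 = €2187.2219
Total = €5598.5425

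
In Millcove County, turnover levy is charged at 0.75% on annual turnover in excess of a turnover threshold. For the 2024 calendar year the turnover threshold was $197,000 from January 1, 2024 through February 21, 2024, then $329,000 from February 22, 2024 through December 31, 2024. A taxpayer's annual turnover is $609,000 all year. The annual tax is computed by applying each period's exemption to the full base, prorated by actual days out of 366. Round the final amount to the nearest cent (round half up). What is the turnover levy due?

January 1 – February 21, 2024: 52 days, exemption $197,000 → ($609,000 − $197,000) × 0.75% × 52/366 = $439.0164
February 22 – December 31, 2024: 314 days, exemption $329,000 → ($609,000 − $329,000) × 0.75% × 314/366 = $1,801.6393
Total = $2,240.6557

$2,240.66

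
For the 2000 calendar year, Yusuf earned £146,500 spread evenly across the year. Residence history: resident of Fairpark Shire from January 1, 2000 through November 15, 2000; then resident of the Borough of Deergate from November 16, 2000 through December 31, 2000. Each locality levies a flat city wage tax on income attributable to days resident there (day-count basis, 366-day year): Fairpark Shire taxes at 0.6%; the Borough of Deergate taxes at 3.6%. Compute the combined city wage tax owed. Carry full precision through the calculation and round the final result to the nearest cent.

£1,431.38

Fairpark Shire, January 1 – November 15, 2000: 320 days → £146,500 × 0.6% × 320/366 = £768.5246
The Borough of Deergate, November 16 – December 31, 2000: 46 days → £146,500 × 3.6% × 46/366 = £662.8525
Total = £1,431.3770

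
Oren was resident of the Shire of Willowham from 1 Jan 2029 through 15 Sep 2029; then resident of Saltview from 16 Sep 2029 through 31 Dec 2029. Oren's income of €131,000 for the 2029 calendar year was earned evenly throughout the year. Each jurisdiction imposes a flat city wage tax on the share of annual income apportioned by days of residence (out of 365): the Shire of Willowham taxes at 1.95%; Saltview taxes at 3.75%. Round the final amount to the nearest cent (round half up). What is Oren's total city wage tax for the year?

€3,245.75

The Shire of Willowham, 1 Jan – 15 Sep 2029: 258 days → €131,000 × 1.95% × 258/365 = €1,805.6466
Saltview, 16 Sep – 31 Dec 2029: 107 days → €131,000 × 3.75% × 107/365 = €1,440.1027
Total = €3,245.7493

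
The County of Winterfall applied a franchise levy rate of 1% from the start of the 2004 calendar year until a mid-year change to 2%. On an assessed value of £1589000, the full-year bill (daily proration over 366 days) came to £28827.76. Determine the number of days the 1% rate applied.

68 days

Let d = days at the first rate; then 366 − d days at the second rate.
£1589000 × [1%·d + 2%·(366−d)] / 366 = £28827.76
Solving gives d = 68, so the new rate took effect on 9 Mar 2004.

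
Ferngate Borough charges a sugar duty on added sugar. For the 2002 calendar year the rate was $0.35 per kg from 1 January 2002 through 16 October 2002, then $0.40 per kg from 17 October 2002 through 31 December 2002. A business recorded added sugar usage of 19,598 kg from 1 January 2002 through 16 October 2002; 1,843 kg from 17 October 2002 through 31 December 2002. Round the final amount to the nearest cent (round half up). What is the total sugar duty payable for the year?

1 January – 16 October 2002: 19,598 kg at $0.35/kg → $6,859.30
17 October – 31 December 2002: 1,843 kg at $0.40/kg → $737.20

$7,596.50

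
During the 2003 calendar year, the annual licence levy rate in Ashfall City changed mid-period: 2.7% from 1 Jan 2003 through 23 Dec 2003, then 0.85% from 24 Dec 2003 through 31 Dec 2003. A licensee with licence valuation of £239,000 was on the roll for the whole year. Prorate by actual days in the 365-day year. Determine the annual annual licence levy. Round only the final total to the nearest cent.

£6,356.09

1 Jan – 23 Dec 2003: 357 days at 2.7% → £239,000 × 2.7% × 357/365 = £6,311.5644
24 Dec – 31 Dec 2003: 8 days at 0.85% → £239,000 × 0.85% × 8/365 = £44.5260
Total = £6,356.0904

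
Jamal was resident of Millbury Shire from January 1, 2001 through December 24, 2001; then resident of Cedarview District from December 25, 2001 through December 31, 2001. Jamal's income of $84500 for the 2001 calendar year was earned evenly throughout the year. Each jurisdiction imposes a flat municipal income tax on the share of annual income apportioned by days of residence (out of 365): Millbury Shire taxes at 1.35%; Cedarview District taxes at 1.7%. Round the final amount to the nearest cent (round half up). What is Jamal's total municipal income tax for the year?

Millbury Shire, January 1 – December 24, 2001: 358 days → $84500 × 1.35% × 358/365 = $1118.8726
Cedarview District, December 25 – December 31, 2001: 7 days → $84500 × 1.7% × 7/365 = $27.5493
Total = $1146.4219

$1146.42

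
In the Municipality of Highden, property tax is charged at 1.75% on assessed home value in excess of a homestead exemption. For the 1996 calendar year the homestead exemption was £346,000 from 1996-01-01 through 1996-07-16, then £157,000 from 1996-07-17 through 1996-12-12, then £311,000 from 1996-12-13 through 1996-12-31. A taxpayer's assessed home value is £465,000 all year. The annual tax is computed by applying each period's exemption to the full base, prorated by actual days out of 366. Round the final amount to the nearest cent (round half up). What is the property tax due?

1996-01-01 to 1996-07-16: 198 days, exemption £346,000 → (£465,000 − £346,000) × 1.75% × 198/366 = £1,126.5984
1996-07-17 to 1996-12-12: 149 days, exemption £157,000 → (£465,000 − £157,000) × 1.75% × 149/366 = £2,194.2896
1996-12-13 to 1996-12-31: 19 days, exemption £311,000 → (£465,000 − £311,000) × 1.75% × 19/366 = £139.9044
Total = £3,460.7923

£3,460.79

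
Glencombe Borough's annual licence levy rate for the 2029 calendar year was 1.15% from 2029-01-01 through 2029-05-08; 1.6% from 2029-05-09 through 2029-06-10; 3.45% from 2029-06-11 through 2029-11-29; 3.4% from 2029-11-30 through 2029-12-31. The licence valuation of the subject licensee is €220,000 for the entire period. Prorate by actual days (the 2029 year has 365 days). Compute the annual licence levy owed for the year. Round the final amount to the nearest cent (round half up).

€5,437.92

2029-01-01 to 2029-05-08: 128 days at 1.15% → €220,000 × 1.15% × 128/365 = €887.2329
2029-05-09 to 2029-06-10: 33 days at 1.6% → €220,000 × 1.6% × 33/365 = €318.2466
2029-06-11 to 2029-11-29: 172 days at 3.45% → €220,000 × 3.45% × 172/365 = €3,576.6575
2029-11-30 to 2029-12-31: 32 days at 3.4% → €220,000 × 3.4% × 32/365 = €655.7808
Total = €5,437.9178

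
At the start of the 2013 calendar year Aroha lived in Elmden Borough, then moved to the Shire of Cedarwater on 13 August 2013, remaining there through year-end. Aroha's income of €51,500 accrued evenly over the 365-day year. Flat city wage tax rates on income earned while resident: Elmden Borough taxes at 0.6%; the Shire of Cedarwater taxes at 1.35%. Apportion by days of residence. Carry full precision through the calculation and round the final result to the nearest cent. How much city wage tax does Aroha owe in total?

€458.21

Elmden Borough, 1 January – 12 August 2013: 224 days → €51,500 × 0.6% × 224/365 = €189.6329
The Shire of Cedarwater, 13 August – 31 December 2013: 141 days → €51,500 × 1.35% × 141/365 = €268.5760
Total = €458.2089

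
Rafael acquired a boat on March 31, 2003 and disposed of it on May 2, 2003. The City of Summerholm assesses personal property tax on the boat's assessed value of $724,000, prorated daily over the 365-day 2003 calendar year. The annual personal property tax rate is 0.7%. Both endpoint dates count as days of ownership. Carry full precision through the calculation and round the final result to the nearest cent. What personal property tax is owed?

$458.20

Days held (March 31 – May 2, 2003): 33 out of 365
Tax = $724,000 × 0.7% × 33/365 = $458.2027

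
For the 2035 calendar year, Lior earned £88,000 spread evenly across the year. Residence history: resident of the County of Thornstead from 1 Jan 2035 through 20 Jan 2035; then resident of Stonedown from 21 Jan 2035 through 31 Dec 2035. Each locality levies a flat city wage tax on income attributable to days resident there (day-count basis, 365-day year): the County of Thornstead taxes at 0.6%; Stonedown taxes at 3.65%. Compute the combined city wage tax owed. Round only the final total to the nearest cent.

The County of Thornstead, 1 Jan – 20 Jan 2035: 20 days → £88,000 × 0.6% × 20/365 = £28.9315
Stonedown, 21 Jan – 31 Dec 2035: 345 days → £88,000 × 3.65% × 345/365 = £3,036.0000
Total = £3,064.9315

£3,064.93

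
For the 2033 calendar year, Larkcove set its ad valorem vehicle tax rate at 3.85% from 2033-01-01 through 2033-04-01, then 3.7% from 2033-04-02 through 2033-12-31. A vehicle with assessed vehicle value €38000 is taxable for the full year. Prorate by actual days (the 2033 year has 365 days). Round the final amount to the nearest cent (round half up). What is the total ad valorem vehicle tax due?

2033-01-01 to 2033-04-01: 91 days at 3.85% → €38000 × 3.85% × 91/365 = €364.7479
2033-04-02 to 2033-12-31: 274 days at 3.7% → €38000 × 3.7% × 274/365 = €1055.4630
Total = €1420.2110

€1420.21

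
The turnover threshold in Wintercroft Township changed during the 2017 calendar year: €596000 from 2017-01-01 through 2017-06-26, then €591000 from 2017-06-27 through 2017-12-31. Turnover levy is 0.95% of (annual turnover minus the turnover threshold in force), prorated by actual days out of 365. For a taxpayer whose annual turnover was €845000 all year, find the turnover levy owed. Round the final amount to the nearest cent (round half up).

€2389.97

2017-01-01 to 2017-06-26: 177 days, exemption €596000 → (€845000 − €596000) × 0.95% × 177/365 = €1147.1055
2017-06-27 to 2017-12-31: 188 days, exemption €591000 → (€845000 − €591000) × 0.95% × 188/365 = €1242.8603
Total = €2389.9658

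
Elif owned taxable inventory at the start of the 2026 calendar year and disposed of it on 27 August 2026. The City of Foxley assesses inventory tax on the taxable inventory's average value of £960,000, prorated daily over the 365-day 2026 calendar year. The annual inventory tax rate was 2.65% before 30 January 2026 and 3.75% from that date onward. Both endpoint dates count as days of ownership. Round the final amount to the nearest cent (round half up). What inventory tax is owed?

£22,733.59

1 January – 29 January 2026: 29 days at 2.65% → £960,000 × 2.65% × 29/365 = £2,021.2603
30 January – 27 August 2026: 210 days at 3.75% → £960,000 × 3.75% × 210/365 = £20,712.3288
Total = £22,733.5890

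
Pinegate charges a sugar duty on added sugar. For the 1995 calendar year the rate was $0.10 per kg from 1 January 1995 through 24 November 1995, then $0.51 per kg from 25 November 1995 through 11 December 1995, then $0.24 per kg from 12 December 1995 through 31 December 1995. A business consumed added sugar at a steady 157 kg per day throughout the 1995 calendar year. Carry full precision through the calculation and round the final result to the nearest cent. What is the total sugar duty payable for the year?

$7,264.39

1 January – 24 November 1995: 328 days × 157 kg/day = 51,496 kg at $0.10/kg → $5,149.60
25 November – 11 December 1995: 17 days × 157 kg/day = 2,669 kg at $0.51/kg → $1,361.19
12 December – 31 December 1995: 20 days × 157 kg/day = 3,140 kg at $0.24/kg → $753.60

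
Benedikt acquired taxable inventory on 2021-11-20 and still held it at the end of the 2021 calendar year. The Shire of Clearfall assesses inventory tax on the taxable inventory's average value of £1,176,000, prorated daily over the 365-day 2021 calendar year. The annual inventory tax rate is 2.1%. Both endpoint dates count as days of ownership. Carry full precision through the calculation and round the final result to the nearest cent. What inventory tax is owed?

£2,841.73

Days held (2021-11-20 to 2021-12-31): 42 out of 365
Tax = £1,176,000 × 2.1% × 42/365 = £2,841.7315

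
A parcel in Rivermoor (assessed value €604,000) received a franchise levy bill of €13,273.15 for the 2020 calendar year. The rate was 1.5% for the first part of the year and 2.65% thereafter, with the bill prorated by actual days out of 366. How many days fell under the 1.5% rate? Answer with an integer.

Let d = days at the first rate; then 366 − d days at the second rate.
€604,000 × [1.5%·d + 2.65%·(366−d)] / 366 = €13,273.15
Solving gives d = 144, so the new rate took effect on 24 May 2020.

144 days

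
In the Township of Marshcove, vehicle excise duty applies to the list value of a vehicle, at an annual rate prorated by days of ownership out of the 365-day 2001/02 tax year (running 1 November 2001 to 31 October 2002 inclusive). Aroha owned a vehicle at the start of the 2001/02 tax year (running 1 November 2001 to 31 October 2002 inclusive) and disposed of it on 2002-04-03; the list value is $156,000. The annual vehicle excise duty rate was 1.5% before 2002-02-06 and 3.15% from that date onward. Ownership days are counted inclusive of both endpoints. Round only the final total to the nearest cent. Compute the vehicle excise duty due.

$1,389.25

2001-11-01 to 2002-02-05: 97 days at 1.5% → $156,000 × 1.5% × 97/365 = $621.8630
2002-02-06 to 2002-04-03: 57 days at 3.15% → $156,000 × 3.15% × 57/365 = $767.3918
Total = $1,389.2548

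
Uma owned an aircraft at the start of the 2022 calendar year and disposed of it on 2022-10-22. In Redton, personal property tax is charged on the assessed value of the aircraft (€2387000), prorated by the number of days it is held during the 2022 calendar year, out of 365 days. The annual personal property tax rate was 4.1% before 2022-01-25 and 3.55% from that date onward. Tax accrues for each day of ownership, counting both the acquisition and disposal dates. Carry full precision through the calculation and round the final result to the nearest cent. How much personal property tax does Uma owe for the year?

€69350.52

2022-01-01 to 2022-01-24: 24 days at 4.1% → €2387000 × 4.1% × 24/365 = €6435.0904
2022-01-25 to 2022-10-22: 271 days at 3.55% → €2387000 × 3.55% × 271/365 = €62915.4342
Total = €69350.5247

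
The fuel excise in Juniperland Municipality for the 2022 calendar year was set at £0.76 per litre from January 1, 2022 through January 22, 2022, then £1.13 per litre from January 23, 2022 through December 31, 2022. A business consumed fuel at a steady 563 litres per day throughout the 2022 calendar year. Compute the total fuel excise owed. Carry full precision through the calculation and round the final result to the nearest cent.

£227,626.53

January 1 – January 22, 2022: 22 days × 563 litres/day = 12,386 litres at £0.76/litre → £9,413.36
January 23 – December 31, 2022: 343 days × 563 litres/day = 193,109 litres at £1.13/litre → £218,213.17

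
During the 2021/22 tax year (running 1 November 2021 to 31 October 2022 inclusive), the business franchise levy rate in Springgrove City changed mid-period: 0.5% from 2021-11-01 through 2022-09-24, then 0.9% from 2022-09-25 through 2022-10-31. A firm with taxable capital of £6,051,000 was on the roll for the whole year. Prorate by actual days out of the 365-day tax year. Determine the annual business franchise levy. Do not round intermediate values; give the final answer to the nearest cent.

2021-11-01 to 2022-09-24: 328 days at 0.5% → £6,051,000 × 0.5% × 328/365 = £27,188.0548
2022-09-25 to 2022-10-31: 37 days at 0.9% → £6,051,000 × 0.9% × 37/365 = £5,520.5014
Total = £32,708.5562

£32,708.56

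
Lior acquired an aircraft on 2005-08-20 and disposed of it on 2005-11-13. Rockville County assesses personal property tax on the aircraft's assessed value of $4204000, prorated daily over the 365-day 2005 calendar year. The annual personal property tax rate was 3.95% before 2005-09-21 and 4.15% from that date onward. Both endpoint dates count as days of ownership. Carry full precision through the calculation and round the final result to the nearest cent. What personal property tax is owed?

$40369.92

2005-08-20 to 2005-09-20: 32 days at 3.95% → $4204000 × 3.95% × 32/365 = $14558.5096
2005-09-21 to 2005-11-13: 54 days at 4.15% → $4204000 × 4.15% × 54/365 = $25811.4082
Total = $40369.9178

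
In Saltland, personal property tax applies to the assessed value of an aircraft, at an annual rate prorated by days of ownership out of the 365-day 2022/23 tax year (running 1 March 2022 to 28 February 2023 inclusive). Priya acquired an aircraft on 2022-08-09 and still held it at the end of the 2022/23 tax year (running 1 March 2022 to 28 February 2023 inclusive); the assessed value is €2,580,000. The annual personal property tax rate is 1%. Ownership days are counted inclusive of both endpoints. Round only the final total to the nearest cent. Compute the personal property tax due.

€14,419.73

Days held (2022-08-09 to 2023-02-28): 204 out of 365
Tax = €2,580,000 × 1% × 204/365 = €14,419.7260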